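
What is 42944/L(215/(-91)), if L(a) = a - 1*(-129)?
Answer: 976976/2881 ≈ 339.11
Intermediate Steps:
L(a) = 129 + a (L(a) = a + 129 = 129 + a)
42944/L(215/(-91)) = 42944/(129 + 215/(-91)) = 42944/(129 + 215*(-1/91)) = 42944/(129 - 215/91) = 42944/(11524/91) = 42944*(91/11524) = 976976/2881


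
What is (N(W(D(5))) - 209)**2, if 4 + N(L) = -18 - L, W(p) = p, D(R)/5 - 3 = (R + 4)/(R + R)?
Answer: 251001/4 ≈ 62750.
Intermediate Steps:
D(R) = 15 + 5*(4 + R)/(2*R) (D(R) = 15 + 5*((R + 4)/(R + R)) = 15 + 5*((4 + R)/((2*R))) = 15 + 5*((4 + R)*(1/(2*R))) = 15 + 5*((4 + R)/(2*R)) = 15 + 5*(4 + R)/(2*R))
N(L) = -22 - L (N(L) = -4 + (-18 - L) = -22 - L)
(N(W(D(5))) - 209)**2 = ((-22 - (35/2 + 10/5)) - 209)**2 = ((-22 - (35/2 + 10*(1/5))) - 209)**2 = ((-22 - (35/2 + 2)) - 209)**2 = ((-22 - 1*39/2) - 209)**2 = ((-22 - 39/2) - 209)**2 = (-83/2 - 209)**2 = (-501/2)**2 = 251001/4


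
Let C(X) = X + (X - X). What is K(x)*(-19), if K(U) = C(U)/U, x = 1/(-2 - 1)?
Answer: -19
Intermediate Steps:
C(X) = X (C(X) = X + 0 = X)
x = -⅓ (x = 1/(-3) = -⅓ ≈ -0.33333)
K(U) = 1 (K(U) = U/U = 1)
K(x)*(-19) = 1*(-19) = -19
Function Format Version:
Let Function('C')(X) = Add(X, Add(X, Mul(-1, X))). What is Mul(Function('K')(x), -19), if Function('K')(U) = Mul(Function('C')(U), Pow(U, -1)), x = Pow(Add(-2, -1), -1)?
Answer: -19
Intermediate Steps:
Function('C')(X) = X (Function('C')(X) = Add(X, 0) = X)
x = Rational(-1, 3) (x = Pow(-3, -1) = Rational(-1, 3) ≈ -0.33333)
Function('K')(U) = 1 (Function('K')(U) = Mul(U, Pow(U, -1)) = 1)
Mul(Function('K')(x), -19) = Mul(1, -19) = -19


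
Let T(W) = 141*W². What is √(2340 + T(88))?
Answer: 2*√273561 ≈ 1046.1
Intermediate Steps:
√(2340 + T(88)) = √(2340 + 141*88²) = √(2340 + 141*7744) = √(2340 + 1091904) = √1094244 = 2*√273561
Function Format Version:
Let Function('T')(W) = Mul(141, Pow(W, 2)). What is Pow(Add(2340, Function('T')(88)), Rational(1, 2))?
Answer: Mul(2, Pow(273561, Rational(1, 2))) ≈ 1046.1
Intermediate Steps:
Pow(Add(2340, Function('T')(88)), Rational(1, 2)) = Pow(Add(2340, Mul(141, Pow(88, 2))), Rational(1, 2)) = Pow(Add(2340, Mul(141, 7744)), Rational(1, 2)) = Pow(Add(2340, 1091904), Rational(1, 2)) = Pow(1094244, Rational(1, 2)) = Mul(2, Pow(273561, Rational(1, 2)))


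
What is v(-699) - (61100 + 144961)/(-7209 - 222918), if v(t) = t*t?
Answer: 37480162796/76709 ≈ 4.8860e+5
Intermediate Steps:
v(t) = t²
v(-699) - (61100 + 144961)/(-7209 - 222918) = (-699)² - (61100 + 144961)/(-7209 - 222918) = 488601 - 206061/(-230127) = 488601 - 206061*(-1)/230127 = 488601 - 1*(-68687/76709) = 488601 + 68687/76709 = 37480162796/76709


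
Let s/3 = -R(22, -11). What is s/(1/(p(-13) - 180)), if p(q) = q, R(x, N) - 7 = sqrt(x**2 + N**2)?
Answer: 4053 + 6369*sqrt(5) ≈ 18295.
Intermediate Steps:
R(x, N) = 7 + sqrt(N**2 + x**2) (R(x, N) = 7 + sqrt(x**2 + N**2) = 7 + sqrt(N**2 + x**2))
s = -21 - 33*sqrt(5) (s = 3*(-(7 + sqrt((-11)**2 + 22**2))) = 3*(-(7 + sqrt(121 + 484))) = 3*(-(7 + sqrt(605))) = 3*(-(7 + 11*sqrt(5))) = 3*(-7 - 11*sqrt(5)) = -21 - 33*sqrt(5) ≈ -94.790)
s/(1/(p(-13) - 180)) = (-21 - 33*sqrt(5))/(1/(-13 - 180)) = (-21 - 33*sqrt(5))/(1/(-193)) = (-21 - 33*sqrt(5))/(-1/193) = (-21 - 33*sqrt(5))*(-193) = 4053 + 6369*sqrt(5)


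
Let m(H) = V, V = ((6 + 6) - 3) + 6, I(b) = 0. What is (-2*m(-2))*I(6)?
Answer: 0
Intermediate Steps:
V = 15 (V = (12 - 3) + 6 = 9 + 6 = 15)
m(H) = 15
(-2*m(-2))*I(6) = -2*15*0 = -30*0 = 0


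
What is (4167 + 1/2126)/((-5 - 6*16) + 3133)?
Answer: 8859043/6446032 ≈ 1.3743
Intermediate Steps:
(4167 + 1/2126)/((-5 - 6*16) + 3133) = (4167 + 1/2126)/((-5 - 96) + 3133) = 8859043/(2126*(-101 + 3133)) = (8859043/2126)/3032 = (8859043/2126)*(1/3032) = 8859043/6446032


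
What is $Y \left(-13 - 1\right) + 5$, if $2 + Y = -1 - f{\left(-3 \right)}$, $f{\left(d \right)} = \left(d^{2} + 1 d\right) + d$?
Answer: $89$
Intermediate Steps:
$f{\left(d \right)} = d^{2} + 2 d$ ($f{\left(d \right)} = \left(d^{2} + d\right) + d = \left(d + d^{2}\right) + d = d^{2} + 2 d$)
$Y = -6$ ($Y = -2 - \left(1 - 3 \left(2 - 3\right)\right) = -2 - \left(1 - -3\right) = -2 - 4 = -6$)
$Y \left(-13 - 1\right) + 5 = - 6 \left(-13 - 1\right) + 5 = \left(-6\right) \left(-14\right) + 5 = 84 + 5 = 89$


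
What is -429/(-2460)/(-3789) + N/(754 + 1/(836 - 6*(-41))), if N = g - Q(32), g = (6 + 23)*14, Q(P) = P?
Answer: 419059573031/844921462140 ≈ 0.49597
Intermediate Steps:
g = 406 (g = 29*14 = 406)
N = 374 (N = 406 - 1*32 = 406 - 32 = 374)
-429/(-2460)/(-3789) + N/(754 + 1/(836 - 6*(-41))) = -429/(-2460)/(-3789) + 374/(754 + 1/(836 - 6*(-41))) = -429*(-1/2460)*(-1/3789) + 374/(754 + 1/(836 + 246)) = (143/820)*(-1/3789) + 374/(754 + 1/1082) = -143/3106980 + 374/(754 + 1/1082) = -143/3106980 + 374/(815829/1082) = -143/3106980 + 374*(1082/815829) = -143/3106980 + 404668/815829 = 419059573031/844921462140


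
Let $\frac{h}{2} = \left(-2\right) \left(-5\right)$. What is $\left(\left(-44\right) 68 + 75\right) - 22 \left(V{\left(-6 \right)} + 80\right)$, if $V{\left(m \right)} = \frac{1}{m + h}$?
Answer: $- \frac{32750}{7} \approx -4678.6$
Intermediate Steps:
$h = 20$ ($h = 2 \left(\left(-2\right) \left(-5\right)\right) = 2 \cdot 10 = 20$)
$V{\left(m \right)} = \frac{1}{20 + m}$ ($V{\left(m \right)} = \frac{1}{m + 20} = \frac{1}{20 + m}$)
$\left(\left(-44\right) 68 + 75\right) - 22 \left(V{\left(-6 \right)} + 80\right) = \left(\left(-44\right) 68 + 75\right) - 22 \left(\frac{1}{20 - 6} + 80\right) = \left(-2992 + 75\right) - 22 \left(\frac{1}{14} + 80\right) = -2917 - 22 \left(\frac{1}{14} + 80\right) = -2917 - 22 \cdot \frac{1121}{14} = -2917 - \frac{12331}{7} = - \frac{32750}{7}$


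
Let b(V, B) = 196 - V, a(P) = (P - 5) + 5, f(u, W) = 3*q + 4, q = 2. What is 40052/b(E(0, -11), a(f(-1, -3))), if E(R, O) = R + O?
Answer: 40052/207 ≈ 193.49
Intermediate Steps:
E(R, O) = O + R
f(u, W) = 10 (f(u, W) = 3*2 + 4 = 6 + 4 = 10)
a(P) = P (a(P) = (-5 + P) + 5 = P)
40052/b(E(0, -11), a(f(-1, -3))) = 40052/(196 - (-11 + 0)) = 40052/(196 - 1*(-11)) = 40052/(196 + 11) = 40052/207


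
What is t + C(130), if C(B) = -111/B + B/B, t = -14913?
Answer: -1938671/130 ≈ -14913.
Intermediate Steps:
C(B) = 1 - 111/B (C(B) = -111/B + 1 = 1 - 111/B)
t + C(130) = -14913 + (-111 + 130)/130 = -14913 + (1/130)*19 = -14913 + 19/130 = -1938671/130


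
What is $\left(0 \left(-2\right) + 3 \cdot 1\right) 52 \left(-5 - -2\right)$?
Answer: $-468$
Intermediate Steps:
$\left(0 \left(-2\right) + 3 \cdot 1\right) 52 \left(-5 - -2\right) = \left(0 + 3\right) 52 \left(-5 + 2\right) = 3 \cdot 52 \left(-3\right) = 156 \left(-3\right) = -468$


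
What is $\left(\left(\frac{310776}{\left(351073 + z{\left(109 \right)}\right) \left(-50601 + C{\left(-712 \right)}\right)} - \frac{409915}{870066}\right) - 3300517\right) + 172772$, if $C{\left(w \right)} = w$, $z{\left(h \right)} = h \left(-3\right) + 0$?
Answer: $- \frac{1064745720762055557751}{340419554782758} \approx -3.1277 \cdot 10^{6}$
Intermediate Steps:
$z{\left(h \right)} = - 3 h$ ($z{\left(h \right)} = - 3 h + 0 = - 3 h$)
$\left(\left(\frac{310776}{\left(351073 + z{\left(109 \right)}\right) \left(-50601 + C{\left(-712 \right)}\right)} - \frac{409915}{870066}\right) - 3300517\right) + 172772 = \left(\left(\frac{310776}{\left(351073 - 327\right) \left(-50601 - 712\right)} - \frac{409915}{870066}\right) - 3300517\right) + 172772 = \left(\left(\frac{310776}{\left(351073 - 327\right) \left(-51313\right)} - \frac{409915}{870066}\right) - 3300517\right) + 172772 = \left(\left(\frac{310776}{350746 \left(-51313\right)} - \frac{409915}{870066}\right) - 3300517\right) + 172772 = \left(\left(\frac{310776}{-17997829498} - \frac{409915}{870066}\right) - 3300517\right) + 172772 = \left(\left(310776 \left(- \frac{1}{17997829498}\right) - \frac{409915}{870066}\right) - 3300517\right) + 172772 = \left(\left(- \frac{6756}{391257163} - \frac{409915}{870066}\right) - 3300517\right) + 172772 = \left(- \frac{160388058137041}{340419554782758} - 3300517\right) + 172772 = - \frac{1123560688080982222927}{340419554782758} + 172772 = - \frac{1064745720762055557751}{340419554782758}$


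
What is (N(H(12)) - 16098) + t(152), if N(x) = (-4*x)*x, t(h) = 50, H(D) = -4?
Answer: -16112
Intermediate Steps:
N(x) = -4*x²
(N(H(12)) - 16098) + t(152) = (-4*(-4)² - 16098) + 50 = (-4*16 - 16098) + 50 = (-64 - 16098) + 50 = -16162 + 50 = -16112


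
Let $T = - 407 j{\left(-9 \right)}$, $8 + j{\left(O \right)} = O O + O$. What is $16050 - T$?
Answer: $42098$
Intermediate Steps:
$j{\left(O \right)} = -8 + O + O^{2}$ ($j{\left(O \right)} = -8 + \left(O O + O\right) = -8 + \left(O^{2} + O\right) = -8 + \left(O + O^{2}\right) = -8 + O + O^{2}$)
$T = -26048$ ($T = - 407 \left(-8 - 9 + \left(-9\right)^{2}\right) = - 407 \left(-8 - 9 + 81\right) = \left(-407\right) 64 = -26048$)
$16050 - T = 16050 - -26048 = 16050 + 26048 = 42098$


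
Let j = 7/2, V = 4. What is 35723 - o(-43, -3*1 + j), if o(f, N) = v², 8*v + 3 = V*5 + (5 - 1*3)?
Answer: 2285911/64 ≈ 35717.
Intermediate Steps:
j = 7/2 (j = 7*(½) = 7/2 ≈ 3.5000)
v = 19/8 (v = -3/8 + (4*5 + (5 - 1*3))/8 = -3/8 + (20 + (5 - 3))/8 = -3/8 + (20 + 2)/8 = -3/8 + (⅛)*22 = -3/8 + 11/4 = 19/8 ≈ 2.3750)
o(f, N) = 361/64 (o(f, N) = (19/8)² = 361/64)
35723 - o(-43, -3*1 + j) = 35723 - 1*361/64 = 35723 - 361/64 = 2285911/64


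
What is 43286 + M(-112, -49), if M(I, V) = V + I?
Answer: 43125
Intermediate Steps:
M(I, V) = I + V
43286 + M(-112, -49) = 43286 + (-112 - 49) = 43286 - 161 = 43125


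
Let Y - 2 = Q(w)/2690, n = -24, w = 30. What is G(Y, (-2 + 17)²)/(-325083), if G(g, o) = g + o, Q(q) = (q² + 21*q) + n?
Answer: -306068/437236635 ≈ -0.00070001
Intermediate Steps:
Q(q) = -24 + q² + 21*q (Q(q) = (q² + 21*q) - 24 = -24 + q² + 21*q)
Y = 3443/1345 (Y = 2 + (-24 + 30² + 21*30)/2690 = 2 + (-24 + 900 + 630)*(1/2690) = 2 + 1506*(1/2690) = 2 + 753/1345 = 3443/1345 ≈ 2.5599)
G(Y, (-2 + 17)²)/(-325083) = (3443/1345 + (-2 + 17)²)/(-325083) = (3443/1345 + 15²)*(-1/325083) = (3443/1345 + 225)*(-1/325083) = (306068/1345)*(-1/325083) = -306068/437236635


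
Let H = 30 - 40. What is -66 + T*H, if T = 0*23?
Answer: -66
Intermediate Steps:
H = -10
T = 0
-66 + T*H = -66 + 0*(-10) = -66 + 0 = -66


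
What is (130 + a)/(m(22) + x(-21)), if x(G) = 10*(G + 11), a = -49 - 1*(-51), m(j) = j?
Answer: -22/13 ≈ -1.6923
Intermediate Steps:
a = 2 (a = -49 + 51 = 2)
x(G) = 110 + 10*G (x(G) = 10*(11 + G) = 110 + 10*G)
(130 + a)/(m(22) + x(-21)) = (130 + 2)/(22 + (110 + 10*(-21))) = 132/(22 + (110 - 210)) = 132/(22 - 100) = 132/(-78) = 132*(-1/78) = -22/13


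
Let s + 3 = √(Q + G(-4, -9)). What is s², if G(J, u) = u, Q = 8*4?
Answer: (3 - √23)² ≈ 3.2250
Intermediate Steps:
Q = 32
s = -3 + √23 (s = -3 + √(32 - 9) = -3 + √23 ≈ 1.7958)
s² = (-3 + √23)²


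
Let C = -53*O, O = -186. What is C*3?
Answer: 29574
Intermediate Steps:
C = 9858 (C = -53*(-186) = 9858)
C*3 = 9858*3 = 29574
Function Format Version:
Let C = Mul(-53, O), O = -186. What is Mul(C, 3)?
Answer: 29574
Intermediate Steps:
C = 9858 (C = Mul(-53, -186) = 9858)
Mul(C, 3) = Mul(9858, 3) = 29574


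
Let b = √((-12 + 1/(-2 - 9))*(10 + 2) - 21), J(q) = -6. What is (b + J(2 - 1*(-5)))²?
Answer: 9*(22 - I*√2233)²/121 ≈ -130.09 - 154.65*I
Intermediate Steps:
b = 3*I*√2233/11 (b = √((-12 + 1/(-11))*12 - 21) = √((-12 - 1/11)*12 - 21) = √(-133/11*12 - 21) = √(-1596/11 - 21) = √(-1827/11) = 3*I*√2233/11 ≈ 12.888*I)
(b + J(2 - 1*(-5)))² = (3*I*√2233/11 - 6)² = (-6 + 3*I*√2233/11)²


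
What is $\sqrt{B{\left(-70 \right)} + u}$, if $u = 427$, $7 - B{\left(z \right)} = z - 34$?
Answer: $\sqrt{538} \approx 23.195$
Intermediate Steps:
$B{\left(z \right)} = 41 - z$ ($B{\left(z \right)} = 7 - \left(z - 34\right) = 7 - \left(-34 + z\right) = 41 - z$)
$\sqrt{B{\left(-70 \right)} + u} = \sqrt{\left(41 - -70\right) + 427} = \sqrt{\left(41 + 70\right) + 427} = \sqrt{111 + 427} = \sqrt{538}$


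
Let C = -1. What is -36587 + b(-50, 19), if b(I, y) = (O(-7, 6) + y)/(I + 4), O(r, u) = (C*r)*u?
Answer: -1683063/46 ≈ -36588.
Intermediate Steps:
O(r, u) = -r*u (O(r, u) = (-r)*u = -r*u)
b(I, y) = (42 + y)/(4 + I) (b(I, y) = (-1*(-7)*6 + y)/(I + 4) = (42 + y)/(4 + I))
-36587 + b(-50, 19) = -36587 + (42 + 19)/(4 - 50) = -36587 + 61/(-46) = -36587 - 1/46*61 = -36587 - 61/46 = -1683063/46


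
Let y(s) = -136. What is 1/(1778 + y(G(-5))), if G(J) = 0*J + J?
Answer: 1/1642 ≈ 0.00060901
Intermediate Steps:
G(J) = J (G(J) = 0 + J = J)
1/(1778 + y(G(-5))) = 1/(1778 - 136) = 1/1642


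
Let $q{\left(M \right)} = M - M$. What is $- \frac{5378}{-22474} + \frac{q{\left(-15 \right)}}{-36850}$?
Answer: $\frac{2689}{11237} \approx 0.2393$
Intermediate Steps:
$q{\left(M \right)} = 0$
$- \frac{5378}{-22474} + \frac{q{\left(-15 \right)}}{-36850} = - \frac{5378}{-22474} + \frac{0}{-36850} = \left(-5378\right) \left(- \frac{1}{22474}\right) + 0 \left(- \frac{1}{36850}\right) = \frac{2689}{11237} + 0 = \frac{2689}{11237}$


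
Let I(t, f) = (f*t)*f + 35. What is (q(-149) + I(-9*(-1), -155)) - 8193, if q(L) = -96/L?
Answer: 31002079/149 ≈ 2.0807e+5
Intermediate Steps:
I(t, f) = 35 + t*f**2 (I(t, f) = t*f**2 + 35 = 35 + t*f**2)
(q(-149) + I(-9*(-1), -155)) - 8193 = (-96/(-149) + (35 - 9*(-1)*(-155)**2)) - 8193 = (-96*(-1/149) + (35 + 9*24025)) - 8193 = (96/149 + (35 + 216225)) - 8193 = (96/149 + 216260) - 8193 = 32222836/149 - 8193 = 31002079/149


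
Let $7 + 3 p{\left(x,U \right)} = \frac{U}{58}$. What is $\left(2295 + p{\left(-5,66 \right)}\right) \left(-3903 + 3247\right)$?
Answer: $- \frac{130868720}{87} \approx -1.5042 \cdot 10^{6}$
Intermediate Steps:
$p{\left(x,U \right)} = - \frac{7}{3} + \frac{U}{174}$ ($p{\left(x,U \right)} = - \frac{7}{3} + \frac{U \frac{1}{58}}{3} = - \frac{7}{3} + \frac{\frac{1}{58} U}{3} = - \frac{7}{3} + \frac{U}{174}$)
$\left(2295 + p{\left(-5,66 \right)}\right) \left(-3903 + 3247\right) = \left(2295 + \left(- \frac{7}{3} + \frac{1}{174} \cdot 66\right)\right) \left(-3903 + 3247\right) = \left(2295 + \left(- \frac{7}{3} + \frac{11}{29}\right)\right) \left(-656\right) = \left(2295 - \frac{170}{87}\right) \left(-656\right) = \frac{199495}{87} \left(-656\right) = - \frac{130868720}{87}$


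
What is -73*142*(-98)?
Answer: 1015868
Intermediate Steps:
-73*142*(-98) = -10366*(-98) = 1015868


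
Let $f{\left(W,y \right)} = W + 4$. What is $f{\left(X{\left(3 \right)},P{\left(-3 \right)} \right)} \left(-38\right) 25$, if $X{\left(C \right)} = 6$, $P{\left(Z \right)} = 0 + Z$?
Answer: $-9500$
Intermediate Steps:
$P{\left(Z \right)} = Z$
$f{\left(W,y \right)} = 4 + W$
$f{\left(X{\left(3 \right)},P{\left(-3 \right)} \right)} \left(-38\right) 25 = \left(4 + 6\right) \left(-38\right) 25 = 10 \left(-38\right) 25 = \left(-380\right) 25 = -9500$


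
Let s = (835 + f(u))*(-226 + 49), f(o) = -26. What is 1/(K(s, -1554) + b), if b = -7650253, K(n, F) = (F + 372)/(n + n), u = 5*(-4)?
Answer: -47731/365154225746 ≈ -1.3071e-7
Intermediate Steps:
u = -20
s = -143193 (s = (835 - 26)*(-226 + 49) = 809*(-177) = -143193)
K(n, F) = (372 + F)/(2*n) (K(n, F) = (372 + F)/((2*n)) = (372 + F)*(1/(2*n)) = (372 + F)/(2*n))
1/(K(s, -1554) + b) = 1/((1/2)*(372 - 1554)/(-143193) - 7650253) = 1/((1/2)*(-1/143193)*(-1182) - 7650253) = 1/(197/47731 - 7650253) = 1/(-365154225746/47731) = -47731/365154225746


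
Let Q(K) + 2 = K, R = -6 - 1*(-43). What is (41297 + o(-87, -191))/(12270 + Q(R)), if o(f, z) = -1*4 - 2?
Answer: 41291/12305 ≈ 3.3556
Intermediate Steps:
o(f, z) = -6 (o(f, z) = -4 - 2 = -6)
R = 37 (R = -6 + 43 = 37)
Q(K) = -2 + K
(41297 + o(-87, -191))/(12270 + Q(R)) = (41297 - 6)/(12270 + (-2 + 37)) = 41291/(12270 + 35) = 41291/12305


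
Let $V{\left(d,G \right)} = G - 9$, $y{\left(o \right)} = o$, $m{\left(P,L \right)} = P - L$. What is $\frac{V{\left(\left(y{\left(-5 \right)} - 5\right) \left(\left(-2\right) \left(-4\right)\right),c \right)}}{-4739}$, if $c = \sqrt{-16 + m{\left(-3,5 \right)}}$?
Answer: $\frac{9}{4739} - \frac{2 i \sqrt{6}}{4739} \approx 0.0018991 - 0.0010338 i$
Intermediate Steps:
$c = 2 i \sqrt{6}$ ($c = \sqrt{-16 - 8} = \sqrt{-24} = 2 i \sqrt{6} \approx 4.899 i$)
$V{\left(d,G \right)} = -9 + G$
$\frac{V{\left(\left(y{\left(-5 \right)} - 5\right) \left(\left(-2\right) \left(-4\right)\right),c \right)}}{-4739} = \frac{-9 + 2 i \sqrt{6}}{-4739} = \left(-9 + 2 i \sqrt{6}\right) \left(- \frac{1}{4739}\right) = \frac{9}{4739} - \frac{2 i \sqrt{6}}{4739}$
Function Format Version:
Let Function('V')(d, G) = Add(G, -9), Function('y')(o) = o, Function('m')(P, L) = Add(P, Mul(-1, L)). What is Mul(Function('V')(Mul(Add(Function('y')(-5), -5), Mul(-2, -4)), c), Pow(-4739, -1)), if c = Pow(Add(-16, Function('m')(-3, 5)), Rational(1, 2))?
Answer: Add(Rational(9, 4739), Mul(Rational(-2, 4739), I, Pow(6, Rational(1, 2)))) ≈ Add(0.0018991, Mul(-0.0010338, I))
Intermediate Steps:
c = Mul(2, I, Pow(6, Rational(1, 2))) (c = Pow(Add(-16, Add(-3, Mul(-1, 5))), Rational(1, 2)) = Pow(Add(-16, Add(-3, -5)), Rational(1, 2)) = Pow(Add(-16, -8), Rational(1, 2)) = Pow(-24, Rational(1, 2)) = Mul(2, I, Pow(6, Rational(1, 2))) ≈ Mul(4.8990, I))
Function('V')(d, G) = Add(-9, G)
Mul(Function('V')(Mul(Add(Function('y')(-5), -5), Mul(-2, -4)), c), Pow(-4739, -1)) = Mul(Add(-9, Mul(2, I, Pow(6, Rational(1, 2)))), Pow(-4739, -1)) = Mul(Add(-9, Mul(2, I, Pow(6, Rational(1, 2)))), Rational(-1, 4739)) = Add(Rational(9, 4739), Mul(Rational(-2, 4739), I, Pow(6, Rational(1, 2))))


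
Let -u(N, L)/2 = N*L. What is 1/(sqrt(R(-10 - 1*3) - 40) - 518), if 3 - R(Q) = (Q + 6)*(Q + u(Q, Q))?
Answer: -259/135409 - I*sqrt(2494)/270818 ≈ -0.0019127 - 0.0001844*I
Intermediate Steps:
u(N, L) = -2*L*N (u(N, L) = -2*N*L = -2*L*N)
R(Q) = 3 - (6 + Q)*(Q - 2*Q**2) (R(Q) = 3 - (Q + 6)*(Q - 2*Q*Q) = 3 - (6 + Q)*(Q - 2*Q**2))
1/(sqrt(R(-10 - 1*3) - 40) - 518) = 1/(sqrt((3 - 6*(-10 - 1*3) + 2*(-10 - 1*3)**3 + 11*(-10 - 1*3)**2) - 40) - 518) = 1/(sqrt((3 - 6*(-10 - 3) + 2*(-10 - 3)**3 + 11*(-10 - 3)**2) - 40) - 518) = 1/(sqrt((3 - 6*(-13) + 2*(-13)**3 + 11*(-13)**2) - 40) - 518) = 1/(sqrt((3 + 78 + 2*(-2197) + 11*169) - 40) - 518) = 1/(sqrt((3 + 78 - 4394 + 1859) - 40) - 518) = 1/(sqrt(-2454 - 40) - 518) = 1/(sqrt(-2494) - 518) = 1/(I*sqrt(2494) - 518) = 1/(-518 + I*sqrt(2494))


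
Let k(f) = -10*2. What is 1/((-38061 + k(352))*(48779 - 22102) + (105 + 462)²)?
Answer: -1/1015565348 ≈ -9.8467e-10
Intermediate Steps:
k(f) = -20
1/((-38061 + k(352))*(48779 - 22102) + (105 + 462)²) = 1/((-38061 - 20)*(48779 - 22102) + (105 + 462)²) = 1/(-38081*26677 + 567²) = 1/(-1015886837 + 321489) = 1/(-1015565348) = -1/1015565348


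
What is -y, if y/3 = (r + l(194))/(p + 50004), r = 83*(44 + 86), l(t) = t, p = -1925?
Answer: -32952/48079 ≈ -0.68537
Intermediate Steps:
r = 10790 (r = 83*130 = 10790)
y = 32952/48079 (y = 3*((10790 + 194)/(-1925 + 50004)) = 3*(10984/48079) = 32952/48079 ≈ 0.68537)
-y = -1*32952/48079 = -32952/48079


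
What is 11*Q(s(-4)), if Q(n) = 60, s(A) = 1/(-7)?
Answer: 660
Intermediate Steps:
s(A) = -1/7
11*Q(s(-4)) = 11*60 = 660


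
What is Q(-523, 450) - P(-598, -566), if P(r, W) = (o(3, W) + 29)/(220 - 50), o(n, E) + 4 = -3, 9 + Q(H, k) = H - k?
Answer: -83481/85 ≈ -982.13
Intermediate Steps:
Q(H, k) = -9 + H - k (Q(H, k) = -9 + (H - k) = -9 + H - k)
o(n, E) = -7 (o(n, E) = -4 - 3 = -7)
P(r, W) = 11/85 (P(r, W) = (-7 + 29)/(220 - 50) = 22/170 = 22*(1/170) = 11/85)
Q(-523, 450) - P(-598, -566) = (-9 - 523 - 1*450) - 1*11/85 = (-9 - 523 - 450) - 11/85 = -982 - 11/85 = -83481/85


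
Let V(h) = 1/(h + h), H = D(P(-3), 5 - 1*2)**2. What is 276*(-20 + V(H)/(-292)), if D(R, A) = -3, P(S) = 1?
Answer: -2417783/438 ≈ -5520.1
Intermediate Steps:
H = 9 (H = (-3)**2 = 9)
V(h) = 1/(2*h)
276*(-20 + V(H)/(-292)) = 276*(-20 + ((1/2)/9)/(-292)) = 276*(-20 + ((1/2)*(1/9))*(-1/292)) = 276*(-20 + (1/18)*(-1/292)) = 276*(-20 - 1/5256) = 276*(-105121/5256) = -2417783/438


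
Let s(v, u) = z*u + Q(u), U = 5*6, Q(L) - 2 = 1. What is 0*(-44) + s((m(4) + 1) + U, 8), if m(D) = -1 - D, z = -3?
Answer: -21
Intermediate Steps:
Q(L) = 3 (Q(L) = 2 + 1 = 3)
U = 30
s(v, u) = 3 - 3*u (s(v, u) = -3*u + 3 = 3 - 3*u)
0*(-44) + s((m(4) + 1) + U, 8) = 0*(-44) + (3 - 3*8) = 0 + (3 - 24) = 0 - 21 = -21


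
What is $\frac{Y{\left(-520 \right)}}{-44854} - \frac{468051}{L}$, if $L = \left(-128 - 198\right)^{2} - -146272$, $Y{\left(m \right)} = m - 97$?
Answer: $- \frac{10419068719}{5663893996} \approx -1.8396$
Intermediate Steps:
$Y{\left(m \right)} = -97 + m$
$L = 252548$ ($L = \left(-326\right)^{2} + 146272 = 106276 + 146272 = 252548$)
$\frac{Y{\left(-520 \right)}}{-44854} - \frac{468051}{L} = \frac{-97 - 520}{-44854} - \frac{468051}{252548} = \left(-617\right) \left(- \frac{1}{44854}\right) - \frac{468051}{252548} = \frac{617}{44854} - \frac{468051}{252548} = - \frac{10419068719}{5663893996}$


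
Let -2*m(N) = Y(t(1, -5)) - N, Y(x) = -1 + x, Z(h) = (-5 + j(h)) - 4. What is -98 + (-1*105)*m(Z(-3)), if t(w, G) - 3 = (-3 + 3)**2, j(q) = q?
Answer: 637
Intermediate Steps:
t(w, G) = 3 (t(w, G) = 3 + (-3 + 3)**2 = 3 + 0**2 = 3 + 0 = 3)
Z(h) = -9 + h (Z(h) = (-5 + h) - 4 = -9 + h)
m(N) = -1 + N/2 (m(N) = -((-1 + 3) - N)/2 = -(2 - N)/2 = -1 + N/2)
-98 + (-1*105)*m(Z(-3)) = -98 + (-1*105)*(-1 + (-9 - 3)/2) = -98 - 105*(-1 + (1/2)*(-12)) = -98 - 105*(-1 - 6) = -98 - 105*(-7) = -98 + 735 = 637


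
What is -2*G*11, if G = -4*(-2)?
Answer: -176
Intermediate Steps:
G = 8
-2*G*11 = -2*8*11 = -16*11 = -176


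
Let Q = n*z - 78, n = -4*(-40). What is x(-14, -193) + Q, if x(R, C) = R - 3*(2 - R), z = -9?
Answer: -1580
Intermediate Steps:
n = 160
x(R, C) = -6 + 4*R (x(R, C) = R + (-6 + 3*R) = -6 + 4*R)
Q = -1518 (Q = 160*(-9) - 78 = -1440 - 78 = -1518)
x(-14, -193) + Q = (-6 + 4*(-14)) - 1518 = (-6 - 56) - 1518 = -62 - 1518 = -1580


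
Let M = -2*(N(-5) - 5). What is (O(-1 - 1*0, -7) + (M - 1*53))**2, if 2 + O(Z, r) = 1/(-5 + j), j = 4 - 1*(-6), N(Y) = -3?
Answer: 37636/25 ≈ 1505.4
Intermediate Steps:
j = 10 (j = 4 + 6 = 10)
M = 16 (M = -2*(-3 - 5) = -2*(-8) = 16)
O(Z, r) = -9/5 (O(Z, r) = -2 + 1/(-5 + 10) = -2 + 1/5 = -9/5)
(O(-1 - 1*0, -7) + (M - 1*53))**2 = (-9/5 + (16 - 1*53))**2 = (-9/5 + (16 - 53))**2 = (-9/5 - 37)**2 = (-194/5)**2 = 37636/25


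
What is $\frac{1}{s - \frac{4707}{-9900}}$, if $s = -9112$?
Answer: $- \frac{1100}{10022677} \approx -0.00010975$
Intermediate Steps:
$\frac{1}{s - \frac{4707}{-9900}} = \frac{1}{-9112 - \frac{4707}{-9900}} = \frac{1}{-9112 - - \frac{523}{1100}} = \frac{1}{-9112 + \frac{523}{1100}} = \frac{1}{- \frac{10022677}{1100}} = - \frac{1100}{10022677}$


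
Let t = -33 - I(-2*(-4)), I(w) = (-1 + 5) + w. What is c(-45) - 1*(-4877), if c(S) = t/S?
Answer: 4878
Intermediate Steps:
I(w) = 4 + w
t = -45 (t = -33 - (4 - 2*(-4)) = -33 - (4 + 8) = -33 - 1*12 = -33 - 12 = -45)
c(S) = -45/S
c(-45) - 1*(-4877) = -45/(-45) - 1*(-4877) = -45*(-1/45) + 4877 = 1 + 4877 = 4878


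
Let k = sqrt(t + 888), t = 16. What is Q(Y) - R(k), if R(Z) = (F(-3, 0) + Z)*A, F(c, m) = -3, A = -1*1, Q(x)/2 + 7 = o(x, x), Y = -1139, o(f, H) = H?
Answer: -2295 + 2*sqrt(226) ≈ -2264.9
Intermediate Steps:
Q(x) = -14 + 2*x
k = 2*sqrt(226) (k = sqrt(16 + 888) = sqrt(904) = 2*sqrt(226) ≈ 30.067)
A = -1
R(Z) = 3 - Z (R(Z) = (-3 + Z)*(-1) = 3 - Z)
Q(Y) - R(k) = (-14 + 2*(-1139)) - (3 - 2*sqrt(226)) = (-14 - 2278) - (3 - 2*sqrt(226)) = -2292 + (-3 + 2*sqrt(226)) = -2295 + 2*sqrt(226)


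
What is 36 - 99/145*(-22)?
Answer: 7398/145 ≈ 51.021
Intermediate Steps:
36 - 99/145*(-22) = 36 + 2178/145 = 7398/145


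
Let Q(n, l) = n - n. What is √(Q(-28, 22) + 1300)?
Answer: 10*√13 ≈ 36.056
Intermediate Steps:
Q(n, l) = 0
√(Q(-28, 22) + 1300) = √(0 + 1300) = √1300 = 10*√13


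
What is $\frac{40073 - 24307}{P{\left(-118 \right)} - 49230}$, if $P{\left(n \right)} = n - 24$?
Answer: $- \frac{7883}{24686} \approx -0.31933$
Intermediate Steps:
$P{\left(n \right)} = -24 + n$ ($P{\left(n \right)} = n - 24 = -24 + n$)
$\frac{40073 - 24307}{P{\left(-118 \right)} - 49230} = \frac{40073 - 24307}{\left(-24 - 118\right) - 49230} = \frac{15766}{-142 - 49230} = \frac{15766}{-49372} = 15766 \left(- \frac{1}{49372}\right) = - \frac{7883}{24686}$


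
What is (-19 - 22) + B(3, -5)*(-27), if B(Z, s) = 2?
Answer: -95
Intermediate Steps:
(-19 - 22) + B(3, -5)*(-27) = (-19 - 22) + 2*(-27) = -41 - 54 = -95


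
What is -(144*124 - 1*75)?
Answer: -17781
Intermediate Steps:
-(144*124 - 1*75) = -(17856 - 75) = -1*17781 = -17781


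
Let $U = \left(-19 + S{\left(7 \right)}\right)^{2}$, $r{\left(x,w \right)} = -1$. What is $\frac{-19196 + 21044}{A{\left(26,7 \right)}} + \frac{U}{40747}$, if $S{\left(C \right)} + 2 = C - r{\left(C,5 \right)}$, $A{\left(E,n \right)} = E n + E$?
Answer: $\frac{9416951}{1059422} \approx 8.8888$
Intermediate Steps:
$A{\left(E,n \right)} = E + E n$
$S{\left(C \right)} = -1 + C$ ($S{\left(C \right)} = -2 + \left(C - -1\right) = -2 + \left(C + 1\right) = -2 + \left(1 + C\right) = -1 + C$)
$U = 169$ ($U = \left(-19 + \left(-1 + 7\right)\right)^{2} = \left(-19 + 6\right)^{2} = \left(-13\right)^{2} = 169$)
$\frac{-19196 + 21044}{A{\left(26,7 \right)}} + \frac{U}{40747} = \frac{-19196 + 21044}{26 \left(1 + 7\right)} + \frac{169}{40747} = \frac{1848}{26 \cdot 8} + 169 \cdot \frac{1}{40747} = \frac{1848}{208} + \frac{169}{40747} = 1848 \cdot \frac{1}{208} + \frac{169}{40747} = \frac{231}{26} + \frac{169}{40747} = \frac{9416951}{1059422}$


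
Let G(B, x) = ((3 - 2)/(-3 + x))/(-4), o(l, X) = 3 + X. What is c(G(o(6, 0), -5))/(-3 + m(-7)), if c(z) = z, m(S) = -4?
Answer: -1/224 ≈ -0.0044643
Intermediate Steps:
G(B, x) = -1/(4*(-3 + x)) (G(B, x) = (1/(-3 + x))*(-¼) = -¼/(-3 + x) = -1/(4*(-3 + x)))
c(G(o(6, 0), -5))/(-3 + m(-7)) = (-1/(-12 + 4*(-5)))/(-3 - 4) = -1/(-12 - 20)/(-7) = -1/(-32)*(-⅐) = -1*(-1/32)*(-⅐) = (1/32)*(-⅐) = -1/224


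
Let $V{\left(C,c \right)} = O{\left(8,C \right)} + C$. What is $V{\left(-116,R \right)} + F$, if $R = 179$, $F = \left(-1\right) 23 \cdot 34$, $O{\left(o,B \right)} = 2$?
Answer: $-896$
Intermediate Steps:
$F = -782$ ($F = \left(-23\right) 34 = -782$)
$V{\left(C,c \right)} = 2 + C$
$V{\left(-116,R \right)} + F = \left(2 - 116\right) - 782 = -114 - 782 = -896$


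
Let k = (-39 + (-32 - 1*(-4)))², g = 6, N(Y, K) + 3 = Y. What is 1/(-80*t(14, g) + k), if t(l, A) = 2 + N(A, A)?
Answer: 1/4089 ≈ 0.00024456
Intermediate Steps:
N(Y, K) = -3 + Y
t(l, A) = -1 + A (t(l, A) = 2 + (-3 + A) = -1 + A)
k = 4489 (k = (-39 + (-32 + 4))² = (-39 - 28)² = (-67)² = 4489)
1/(-80*t(14, g) + k) = 1/(-80*(-1 + 6) + 4489) = 1/(-80*5 + 4489) = 1/(-400 + 4489) = 1/4089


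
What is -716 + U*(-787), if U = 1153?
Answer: -908127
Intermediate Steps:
-716 + U*(-787) = -716 + 1153*(-787) = -716 - 907411 = -908127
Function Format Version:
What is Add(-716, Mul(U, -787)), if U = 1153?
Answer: -908127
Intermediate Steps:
Add(-716, Mul(U, -787)) = Add(-716, Mul(1153, -787)) = Add(-716, -907411) = -908127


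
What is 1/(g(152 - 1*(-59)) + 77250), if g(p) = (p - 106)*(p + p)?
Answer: 1/121560 ≈ 8.2264e-6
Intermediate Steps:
g(p) = 2*p*(-106 + p) (g(p) = (-106 + p)*(2*p) = 2*p*(-106 + p))
1/(g(152 - 1*(-59)) + 77250) = 1/(2*(152 - 1*(-59))*(-106 + (152 - 1*(-59))) + 77250) = 1/(2*(152 + 59)*(-106 + (152 + 59)) + 77250) = 1/(2*211*(-106 + 211) + 77250) = 1/(2*211*105 + 77250) = 1/(44310 + 77250) = 1/121560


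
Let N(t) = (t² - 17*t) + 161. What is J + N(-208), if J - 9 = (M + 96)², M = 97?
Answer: 84219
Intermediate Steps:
J = 37258 (J = 9 + (97 + 96)² = 9 + 193² = 9 + 37249 = 37258)
N(t) = 161 + t² - 17*t
J + N(-208) = 37258 + (161 + (-208)² - 17*(-208)) = 37258 + (161 + 43264 + 3536) = 37258 + 46961 = 84219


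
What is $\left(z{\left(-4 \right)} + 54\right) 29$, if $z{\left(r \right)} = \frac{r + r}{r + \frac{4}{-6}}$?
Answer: $\frac{11310}{7} \approx 1615.7$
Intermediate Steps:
$z{\left(r \right)} = \frac{2 r}{- \frac{2}{3} + r}$ ($z{\left(r \right)} = \frac{2 r}{r + 4 \left(- \frac{1}{6}\right)} = \frac{2 r}{r - \frac{2}{3}} = \frac{2 r}{- \frac{2}{3} + r}$)
$\left(z{\left(-4 \right)} + 54\right) 29 = \left(6 \left(-4\right) \frac{1}{-2 + 3 \left(-4\right)} + 54\right) 29 = \left(6 \left(-4\right) \frac{1}{-2 - 12} + 54\right) 29 = \left(6 \left(-4\right) \frac{1}{-14} + 54\right) 29 = \left(6 \left(-4\right) \left(- \frac{1}{14}\right) + 54\right) 29 = \left(\frac{12}{7} + 54\right) 29 = \frac{390}{7} \cdot 29 = \frac{11310}{7}$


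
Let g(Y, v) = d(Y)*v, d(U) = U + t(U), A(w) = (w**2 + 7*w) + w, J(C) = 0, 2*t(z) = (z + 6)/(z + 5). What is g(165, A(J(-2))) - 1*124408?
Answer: -124408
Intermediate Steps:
t(z) = (6 + z)/(2*(5 + z)) (t(z) = ((z + 6)/(z + 5))/2 = ((6 + z)/(5 + z))/2 = (6 + z)/(2*(5 + z)))
A(w) = w**2 + 8*w
d(U) = U + (6 + U)/(2*(5 + U))
g(Y, v) = v*(3 + Y/2 + Y*(5 + Y))/(5 + Y) (g(Y, v) = ((3 + Y/2 + Y*(5 + Y))/(5 + Y))*v = v*(3 + Y/2 + Y*(5 + Y))/(5 + Y))
g(165, A(J(-2))) - 1*124408 = (0*(8 + 0))*(6 + 165 + 2*165*(5 + 165))/(2*(5 + 165)) - 1*124408 = (1/2)*(0*8)*(6 + 165 + 2*165*170)/170 - 124408 = (1/2)*0*(1/170)*(6 + 165 + 56100) - 124408 = (1/2)*0*(1/170)*56271 - 124408 = 0 - 124408 = -124408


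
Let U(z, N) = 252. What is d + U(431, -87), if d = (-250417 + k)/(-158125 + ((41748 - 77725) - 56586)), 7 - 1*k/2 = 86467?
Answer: 63596713/250688 ≈ 253.69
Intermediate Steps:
k = -172920 (k = 14 - 2*86467 = 14 - 172934 = -172920)
d = 423337/250688 (d = (-250417 - 172920)/(-158125 + ((41748 - 77725) - 56586)) = -423337/(-158125 + (-35977 - 56586)) = -423337/(-158125 - 92563) = -423337/(-250688) = -423337*(-1/250688) = 423337/250688 ≈ 1.6887)
d + U(431, -87) = 423337/250688 + 252 = 63596713/250688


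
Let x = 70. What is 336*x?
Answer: 23520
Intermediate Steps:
336*x = 336*70 = 23520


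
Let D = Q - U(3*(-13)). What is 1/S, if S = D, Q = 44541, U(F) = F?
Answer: 1/44580 ≈ 2.2432e-5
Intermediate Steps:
D = 44580 (D = 44541 - 3*(-13) = 44541 - 1*(-39) = 44541 + 39 = 44580)
S = 44580
1/S = 1/44580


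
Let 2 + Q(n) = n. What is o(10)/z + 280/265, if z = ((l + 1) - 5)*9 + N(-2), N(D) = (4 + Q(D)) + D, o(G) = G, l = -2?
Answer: 1303/1484 ≈ 0.87803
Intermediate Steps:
Q(n) = -2 + n
N(D) = 2 + 2*D (N(D) = (4 + (-2 + D)) + D = (2 + D) + D = 2 + 2*D)
z = -56 (z = ((-2 + 1) - 5)*9 + (2 + 2*(-2)) = (-1 - 5)*9 + (2 - 4) = -6*9 - 2 = -54 - 2 = -56)
o(10)/z + 280/265 = 10/(-56) + 280/265 = 10*(-1/56) + 280*(1/265) = -5/28 + 56/53 = 1303/1484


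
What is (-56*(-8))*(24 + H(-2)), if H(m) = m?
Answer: 9856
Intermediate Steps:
(-56*(-8))*(24 + H(-2)) = (-56*(-8))*(24 - 2) = 448*22 = 9856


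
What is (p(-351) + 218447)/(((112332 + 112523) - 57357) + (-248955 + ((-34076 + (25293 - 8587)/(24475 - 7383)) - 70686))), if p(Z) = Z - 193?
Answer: -266028434/227345603 ≈ -1.1702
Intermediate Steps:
p(Z) = -193 + Z
(p(-351) + 218447)/(((112332 + 112523) - 57357) + (-248955 + ((-34076 + (25293 - 8587)/(24475 - 7383)) - 70686))) = ((-193 - 351) + 218447)/(((112332 + 112523) - 57357) + (-248955 + ((-34076 + (25293 - 8587)/(24475 - 7383)) - 70686))) = (-544 + 218447)/((224855 - 57357) + (-248955 + ((-34076 + 16706/17092) - 70686))) = 217903/(167498 + (-248955 + ((-34076 + 16706*(1/17092)) - 70686))) = 217903/(167498 + (-248955 + ((-34076 + 8353/8546) - 70686))) = 217903/(167498 + (-248955 + (-291205143/8546 - 70686))) = 217903/(167498 + (-248955 - 895287699/8546)) = 217903/(167498 - 3022857129/8546) = 217903/(-1591419221/8546) = 217903*(-8546/1591419221) = -266028434/227345603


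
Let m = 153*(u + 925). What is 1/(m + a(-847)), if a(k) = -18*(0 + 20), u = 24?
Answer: 1/144837 ≈ 6.9043e-6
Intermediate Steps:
m = 145197 (m = 153*(24 + 925) = 153*949 = 145197)
a(k) = -360 (a(k) = -18*20 = -360)
1/(m + a(-847)) = 1/(145197 - 360) = 1/144837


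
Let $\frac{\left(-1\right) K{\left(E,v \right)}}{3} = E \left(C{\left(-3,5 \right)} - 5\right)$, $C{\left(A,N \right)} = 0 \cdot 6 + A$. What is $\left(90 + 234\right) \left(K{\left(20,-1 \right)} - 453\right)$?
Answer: $8748$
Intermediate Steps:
$C{\left(A,N \right)} = A$ ($C{\left(A,N \right)} = 0 + A = A$)
$K{\left(E,v \right)} = 24 E$ ($K{\left(E,v \right)} = - 3 E \left(-3 - 5\right) = - 3 E \left(-8\right) = - 3 \left(- 8 E\right) = 24 E$)
$\left(90 + 234\right) \left(K{\left(20,-1 \right)} - 453\right) = \left(90 + 234\right) \left(24 \cdot 20 - 453\right) = 324 \left(480 - 453\right) = 324 \cdot 27 = 8748$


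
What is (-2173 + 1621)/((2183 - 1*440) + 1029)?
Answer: -46/231 ≈ -0.19913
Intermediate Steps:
(-2173 + 1621)/((2183 - 1*440) + 1029) = -552/((2183 - 440) + 1029) = -552/(1743 + 1029) = -552/2772 = -552*1/2772 = -46/231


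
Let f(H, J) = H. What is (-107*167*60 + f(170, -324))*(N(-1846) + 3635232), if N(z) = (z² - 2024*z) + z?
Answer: -11553055909820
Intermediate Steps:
N(z) = z² - 2023*z
(-107*167*60 + f(170, -324))*(N(-1846) + 3635232) = (-107*167*60 + 170)*(-1846*(-2023 - 1846) + 3635232) = (-17869*60 + 170)*(-1846*(-3869) + 3635232) = (-1072140 + 170)*(7142174 + 3635232) = -1071970*10777406 = -11553055909820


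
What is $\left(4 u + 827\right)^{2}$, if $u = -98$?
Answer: $189225$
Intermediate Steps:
$\left(4 u + 827\right)^{2} = \left(4 \left(-98\right) + 827\right)^{2} = \left(-392 + 827\right)^{2} = 435^{2} = 189225$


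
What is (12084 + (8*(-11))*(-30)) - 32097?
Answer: -17373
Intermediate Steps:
(12084 + (8*(-11))*(-30)) - 32097 = (12084 - 88*(-30)) - 32097 = (12084 + 2640) - 32097 = 14724 - 32097 = -17373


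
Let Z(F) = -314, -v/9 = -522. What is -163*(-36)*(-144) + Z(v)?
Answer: -845306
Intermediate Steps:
v = 4698 (v = -9*(-522) = 4698)
-163*(-36)*(-144) + Z(v) = -163*(-36)*(-144) - 314 = 5868*(-144) - 314 = -844992 - 314 = -845306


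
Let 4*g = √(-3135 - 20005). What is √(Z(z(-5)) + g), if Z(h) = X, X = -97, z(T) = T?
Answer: √(-388 + 2*I*√5785)/2 ≈ 1.8959 + 10.03*I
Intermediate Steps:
Z(h) = -97
g = I*√5785/2 (g = √(-3135 - 20005)/4 = √(-23140)/4 = (2*I*√5785)/4 = I*√5785/2 ≈ 38.03*I)
√(Z(z(-5)) + g) = √(-97 + I*√5785/2)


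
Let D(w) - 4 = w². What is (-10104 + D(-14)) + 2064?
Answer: -7840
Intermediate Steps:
D(w) = 4 + w²
(-10104 + D(-14)) + 2064 = (-10104 + (4 + (-14)²)) + 2064 = (-10104 + (4 + 196)) + 2064 = (-10104 + 200) + 2064 = -9904 + 2064 = -7840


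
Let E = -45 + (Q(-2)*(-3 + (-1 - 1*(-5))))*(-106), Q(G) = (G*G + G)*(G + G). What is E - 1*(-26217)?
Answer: 27020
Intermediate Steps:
Q(G) = 2*G*(G + G²) (Q(G) = (G² + G)*(2*G) = (G + G²)*(2*G) = 2*G*(G + G²))
E = 803 (E = -45 + ((2*(-2)²*(1 - 2))*(-3 + (-1 - 1*(-5))))*(-106) = -45 + ((2*4*(-1))*(-3 + (-1 + 5)))*(-106) = -45 - 8*(-3 + 4)*(-106) = -45 - 8*1*(-106) = -45 - 8*(-106) = -45 + 848 = 803)
E - 1*(-26217) = 803 - 1*(-26217) = 803 + 26217 = 27020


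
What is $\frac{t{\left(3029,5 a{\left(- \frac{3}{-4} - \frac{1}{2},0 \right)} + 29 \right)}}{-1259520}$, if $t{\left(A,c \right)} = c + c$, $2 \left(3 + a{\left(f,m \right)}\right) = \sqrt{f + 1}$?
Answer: $- \frac{7}{314880} - \frac{\sqrt{5}}{503808} \approx -2.6669 \cdot 10^{-5}$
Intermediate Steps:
$a{\left(f,m \right)} = -3 + \frac{\sqrt{1 + f}}{2}$ ($a{\left(f,m \right)} = -3 + \frac{\sqrt{f + 1}}{2} = -3 + \frac{\sqrt{1 + f}}{2}$)
$t{\left(A,c \right)} = 2 c$
$\frac{t{\left(3029,5 a{\left(- \frac{3}{-4} - \frac{1}{2},0 \right)} + 29 \right)}}{-1259520} = \frac{2 \left(5 \left(-3 + \frac{\sqrt{1 - \left(\frac{1}{2} - \frac{3}{4}\right)}}{2}\right) + 29\right)}{-1259520} = 2 \left(5 \left(-3 + \frac{\sqrt{1 - - \frac{1}{4}}}{2}\right) + 29\right) \left(- \frac{1}{1259520}\right) = 2 \left(5 \left(-3 + \frac{\sqrt{1 + \left(\frac{3}{4} - \frac{1}{2}\right)}}{2}\right) + 29\right) \left(- \frac{1}{1259520}\right) = 2 \left(5 \left(-3 + \frac{\sqrt{1 + \frac{1}{4}}}{2}\right) + 29\right) \left(- \frac{1}{1259520}\right) = 2 \left(5 \left(-3 + \frac{\sqrt{\frac{5}{4}}}{2}\right) + 29\right) \left(- \frac{1}{1259520}\right) = 2 \left(5 \left(-3 + \frac{\frac{1}{2} \sqrt{5}}{2}\right) + 29\right) \left(- \frac{1}{1259520}\right) = 2 \left(5 \left(-3 + \frac{\sqrt{5}}{4}\right) + 29\right) \left(- \frac{1}{1259520}\right) = 2 \left(\left(-15 + \frac{5 \sqrt{5}}{4}\right) + 29\right) \left(- \frac{1}{1259520}\right) = 2 \left(14 + \frac{5 \sqrt{5}}{4}\right) \left(- \frac{1}{1259520}\right) = \left(28 + \frac{5 \sqrt{5}}{2}\right) \left(- \frac{1}{1259520}\right) = - \frac{7}{314880} - \frac{\sqrt{5}}{503808}$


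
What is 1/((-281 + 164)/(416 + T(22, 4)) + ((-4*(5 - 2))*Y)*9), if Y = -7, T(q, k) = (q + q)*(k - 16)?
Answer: 112/84789 ≈ 0.0013209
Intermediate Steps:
T(q, k) = 2*q*(-16 + k) (T(q, k) = (2*q)*(-16 + k) = 2*q*(-16 + k))
1/((-281 + 164)/(416 + T(22, 4)) + ((-4*(5 - 2))*Y)*9) = 1/((-281 + 164)/(416 + 2*22*(-16 + 4)) + (-4*(5 - 2)*(-7))*9) = 1/(-117/(416 + 2*22*(-12)) + (-4*3*(-7))*9) = 1/(-117/(416 - 528) - 12*(-7)*9) = 1/(-117/(-112) + 84*9) = 1/(-117*(-1/112) + 756) = 1/(117/112 + 756) = 1/(84789/112) = 112/84789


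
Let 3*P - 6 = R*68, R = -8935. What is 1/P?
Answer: -3/607574 ≈ -4.9377e-6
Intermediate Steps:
P = -607574/3 (P = 2 + (-8935*68)/3 = 2 + (1/3)*(-607580) = 2 - 607580/3 = -607574/3 ≈ -2.0252e+5)
1/P = 1/(-607574/3) = -3/607574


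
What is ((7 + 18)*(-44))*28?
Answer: -30800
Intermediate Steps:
((7 + 18)*(-44))*28 = (25*(-44))*28 = -1100*28 = -30800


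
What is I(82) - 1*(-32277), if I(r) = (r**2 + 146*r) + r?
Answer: 51055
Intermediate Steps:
I(r) = r**2 + 147*r
I(82) - 1*(-32277) = 82*(147 + 82) - 1*(-32277) = 82*229 + 32277 = 18778 + 32277 = 51055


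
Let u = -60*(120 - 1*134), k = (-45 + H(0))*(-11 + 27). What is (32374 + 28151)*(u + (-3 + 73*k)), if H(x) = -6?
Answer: -3554693775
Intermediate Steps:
k = -816 (k = (-45 - 6)*(-11 + 27) = -51*16 = -816)
u = 840 (u = -60*(120 - 134) = -60*(-14) = 840)
(32374 + 28151)*(u + (-3 + 73*k)) = (32374 + 28151)*(840 + (-3 + 73*(-816))) = 60525*(840 + (-3 - 59568)) = 60525*(840 - 59571) = 60525*(-58731) = -3554693775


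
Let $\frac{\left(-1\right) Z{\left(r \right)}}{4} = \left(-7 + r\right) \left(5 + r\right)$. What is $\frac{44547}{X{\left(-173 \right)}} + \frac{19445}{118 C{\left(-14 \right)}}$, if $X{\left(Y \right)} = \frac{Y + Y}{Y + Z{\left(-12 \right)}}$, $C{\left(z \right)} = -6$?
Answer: $\frac{11114230805}{122484} \approx 90740.0$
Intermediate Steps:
$Z{\left(r \right)} = - 4 \left(-7 + r\right) \left(5 + r\right)$
$X{\left(Y \right)} = \frac{2 Y}{-532 + Y}$ ($X{\left(Y \right)} = \frac{Y + Y}{Y + \left(140 - 4 \left(-12\right)^{2} + 8 \left(-12\right)\right)} = \frac{2 Y}{Y - 532} = \frac{2 Y}{-532 + Y}$)
$\frac{44547}{X{\left(-173 \right)}} + \frac{19445}{118 C{\left(-14 \right)}} = \frac{44547}{2 \left(-173\right) \frac{1}{-532 - 173}} + \frac{19445}{118 \left(-6\right)} = \frac{44547}{2 \left(-173\right) \frac{1}{-705}} + \frac{19445}{-708} = \frac{44547}{2 \left(-173\right) \left(- \frac{1}{705}\right)} + 19445 \left(- \frac{1}{708}\right) = \frac{44547}{\frac{346}{705}} - \frac{19445}{708} = 44547 \cdot \frac{705}{346} - \frac{19445}{708} = \frac{31405635}{346} - \frac{19445}{708} = \frac{11114230805}{122484}$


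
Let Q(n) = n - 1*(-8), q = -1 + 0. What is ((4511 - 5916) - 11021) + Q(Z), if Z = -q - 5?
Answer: -12422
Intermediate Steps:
q = -1
Z = -4 (Z = -1*(-1) - 5 = 1 - 5 = -4)
Q(n) = 8 + n (Q(n) = n + 8 = 8 + n)
((4511 - 5916) - 11021) + Q(Z) = ((4511 - 5916) - 11021) + (8 - 4) = (-1405 - 11021) + 4 = -12426 + 4 = -12422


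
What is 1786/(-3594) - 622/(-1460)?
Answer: -93023/1311810 ≈ -0.070912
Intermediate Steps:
1786/(-3594) - 622/(-1460) = 1786*(-1/3594) - 622*(-1/1460) = -893/1797 + 311/730 = -93023/1311810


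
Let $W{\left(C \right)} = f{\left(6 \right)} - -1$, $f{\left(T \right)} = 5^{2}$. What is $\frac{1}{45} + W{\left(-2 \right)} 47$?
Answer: $\frac{54991}{45} \approx 1222.0$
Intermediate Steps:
$f{\left(T \right)} = 25$
$W{\left(C \right)} = 26$ ($W{\left(C \right)} = 25 - -1 = 25 + 1 = 26$)
$\frac{1}{45} + W{\left(-2 \right)} 47 = \frac{1}{45} + 26 \cdot 47 = \frac{1}{45} + 1222 = \frac{54991}{45}$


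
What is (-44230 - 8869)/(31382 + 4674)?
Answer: -53099/36056 ≈ -1.4727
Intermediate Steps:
(-44230 - 8869)/(31382 + 4674) = -53099/36056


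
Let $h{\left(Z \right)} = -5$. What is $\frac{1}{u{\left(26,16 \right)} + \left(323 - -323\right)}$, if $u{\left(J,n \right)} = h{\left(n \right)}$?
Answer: $\frac{1}{641} \approx 0.0015601$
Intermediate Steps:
$u{\left(J,n \right)} = -5$
$\frac{1}{u{\left(26,16 \right)} + \left(323 - -323\right)} = \frac{1}{-5 + \left(323 - -323\right)} = \frac{1}{-5 + \left(323 + 323\right)} = \frac{1}{-5 + 646} = \frac{1}{641}$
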